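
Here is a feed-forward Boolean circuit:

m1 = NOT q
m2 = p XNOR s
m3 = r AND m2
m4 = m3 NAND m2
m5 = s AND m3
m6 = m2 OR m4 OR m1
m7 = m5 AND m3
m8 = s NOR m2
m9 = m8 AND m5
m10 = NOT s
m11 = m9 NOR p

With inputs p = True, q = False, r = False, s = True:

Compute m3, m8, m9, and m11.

m2 = p XNOR s = True XNOR True = True
m3 = r AND m2 = False AND True = False
m5 = s AND m3 = True AND False = False
m8 = s NOR m2 = True NOR True = False
m9 = m8 AND m5 = False AND False = False
m11 = m9 NOR p = False NOR True = False

m3 = False, m8 = False, m9 = False, m11 = False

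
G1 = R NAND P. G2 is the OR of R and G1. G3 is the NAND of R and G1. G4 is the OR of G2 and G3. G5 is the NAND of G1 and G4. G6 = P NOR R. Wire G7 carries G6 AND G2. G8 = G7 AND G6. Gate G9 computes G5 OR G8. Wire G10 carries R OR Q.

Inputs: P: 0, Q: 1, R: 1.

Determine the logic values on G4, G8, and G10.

G4 = 1; G8 = 0; G10 = 1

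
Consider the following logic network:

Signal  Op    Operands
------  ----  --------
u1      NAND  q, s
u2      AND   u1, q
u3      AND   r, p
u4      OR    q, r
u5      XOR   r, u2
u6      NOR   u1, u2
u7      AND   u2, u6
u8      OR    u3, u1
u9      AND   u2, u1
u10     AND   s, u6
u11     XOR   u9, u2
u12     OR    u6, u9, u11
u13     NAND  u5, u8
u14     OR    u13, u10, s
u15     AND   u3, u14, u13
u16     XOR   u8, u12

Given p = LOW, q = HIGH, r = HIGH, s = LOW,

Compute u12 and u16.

u1 = q NAND s = HIGH NAND LOW = HIGH
u2 = u1 AND q = HIGH AND HIGH = HIGH
u3 = r AND p = HIGH AND LOW = LOW
u6 = u1 NOR u2 = HIGH NOR HIGH = LOW
u8 = u3 OR u1 = LOW OR HIGH = HIGH
u9 = u2 AND u1 = HIGH AND HIGH = HIGH
u11 = u9 XOR u2 = HIGH XOR HIGH = LOW
u12 = u6 OR u9 OR u11 = LOW OR HIGH OR LOW = HIGH
u16 = u8 XOR u12 = HIGH XOR HIGH = LOW

u12 = HIGH  u16 = LOW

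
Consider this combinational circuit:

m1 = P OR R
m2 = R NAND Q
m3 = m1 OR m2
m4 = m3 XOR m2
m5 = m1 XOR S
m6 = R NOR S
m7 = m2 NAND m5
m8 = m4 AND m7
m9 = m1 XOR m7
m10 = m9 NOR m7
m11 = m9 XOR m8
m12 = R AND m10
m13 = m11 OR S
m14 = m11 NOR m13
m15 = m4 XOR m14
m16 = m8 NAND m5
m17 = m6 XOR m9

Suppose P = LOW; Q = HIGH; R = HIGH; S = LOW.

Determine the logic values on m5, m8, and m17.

m5 = HIGH  m8 = HIGH  m17 = LOW

m1 = P OR R = LOW OR HIGH = HIGH
m2 = R NAND Q = HIGH NAND HIGH = LOW
m3 = m1 OR m2 = HIGH OR LOW = HIGH
m4 = m3 XOR m2 = HIGH XOR LOW = HIGH
m5 = m1 XOR S = HIGH XOR LOW = HIGH
m6 = R NOR S = HIGH NOR LOW = LOW
m7 = m2 NAND m5 = LOW NAND HIGH = HIGH
m8 = m4 AND m7 = HIGH AND HIGH = HIGH
m9 = m1 XOR m7 = HIGH XOR HIGH = LOW
m17 = m6 XOR m9 = LOW XOR LOW = LOW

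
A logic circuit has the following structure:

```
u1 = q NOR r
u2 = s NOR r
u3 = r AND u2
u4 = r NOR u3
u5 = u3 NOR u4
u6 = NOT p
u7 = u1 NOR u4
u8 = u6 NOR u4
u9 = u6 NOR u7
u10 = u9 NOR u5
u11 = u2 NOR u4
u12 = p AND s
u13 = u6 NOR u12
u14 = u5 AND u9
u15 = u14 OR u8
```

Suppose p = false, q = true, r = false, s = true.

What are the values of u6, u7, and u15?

u6 = true; u7 = false; u15 = false

u1 = q NOR r = true NOR false = false
u2 = s NOR r = true NOR false = false
u3 = r AND u2 = false AND false = false
u4 = r NOR u3 = false NOR false = true
u5 = u3 NOR u4 = false NOR true = false
u6 = NOT p = NOT false = true
u7 = u1 NOR u4 = false NOR true = false
u8 = u6 NOR u4 = true NOR true = false
u9 = u6 NOR u7 = true NOR false = false
u14 = u5 AND u9 = false AND false = false
u15 = u14 OR u8 = false OR false = false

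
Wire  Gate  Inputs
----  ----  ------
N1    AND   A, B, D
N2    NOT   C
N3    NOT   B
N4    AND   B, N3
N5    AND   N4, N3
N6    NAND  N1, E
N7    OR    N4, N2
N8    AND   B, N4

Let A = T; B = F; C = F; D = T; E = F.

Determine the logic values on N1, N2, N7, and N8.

N1 = F; N2 = T; N7 = T; N8 = F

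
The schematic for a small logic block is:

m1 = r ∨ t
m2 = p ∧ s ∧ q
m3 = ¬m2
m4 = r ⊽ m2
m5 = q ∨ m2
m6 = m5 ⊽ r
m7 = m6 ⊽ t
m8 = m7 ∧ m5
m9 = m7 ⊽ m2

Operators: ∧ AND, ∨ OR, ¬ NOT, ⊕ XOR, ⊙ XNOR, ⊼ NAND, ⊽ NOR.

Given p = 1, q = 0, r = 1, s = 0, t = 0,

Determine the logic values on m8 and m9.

m8 = 0, m9 = 0

m2 = p AND s AND q = 1 AND 0 AND 0 = 0
m5 = q OR m2 = 0 OR 0 = 0
m6 = m5 NOR r = 0 NOR 1 = 0
m7 = m6 NOR t = 0 NOR 0 = 1
m8 = m7 AND m5 = 1 AND 0 = 0
m9 = m7 NOR m2 = 1 NOR 0 = 0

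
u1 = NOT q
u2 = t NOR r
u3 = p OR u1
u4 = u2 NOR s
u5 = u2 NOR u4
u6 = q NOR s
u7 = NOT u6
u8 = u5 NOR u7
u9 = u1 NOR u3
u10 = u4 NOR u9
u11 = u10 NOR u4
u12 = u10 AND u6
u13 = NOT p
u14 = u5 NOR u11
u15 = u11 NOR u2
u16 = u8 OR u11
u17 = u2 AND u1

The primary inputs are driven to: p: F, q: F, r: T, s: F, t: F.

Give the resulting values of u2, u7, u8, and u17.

u1 = NOT q = NOT F = T
u2 = t NOR r = F NOR T = F
u4 = u2 NOR s = F NOR F = T
u5 = u2 NOR u4 = F NOR T = F
u6 = q NOR s = F NOR F = T
u7 = NOT u6 = NOT T = F
u8 = u5 NOR u7 = F NOR F = T
u17 = u2 AND u1 = F AND T = F

u2 = F, u7 = F, u8 = T, u17 = F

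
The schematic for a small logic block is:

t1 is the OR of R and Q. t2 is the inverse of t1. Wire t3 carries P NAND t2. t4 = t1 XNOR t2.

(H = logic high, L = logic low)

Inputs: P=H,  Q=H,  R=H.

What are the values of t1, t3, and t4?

t1 = H  t3 = H  t4 = L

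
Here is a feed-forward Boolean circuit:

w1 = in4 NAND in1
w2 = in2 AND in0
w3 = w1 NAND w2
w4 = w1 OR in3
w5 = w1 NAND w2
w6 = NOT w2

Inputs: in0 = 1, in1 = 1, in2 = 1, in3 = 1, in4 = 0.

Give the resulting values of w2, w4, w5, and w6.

w2 = 1, w4 = 1, w5 = 0, w6 = 0

w1 = in4 NAND in1 = 0 NAND 1 = 1
w2 = in2 AND in0 = 1 AND 1 = 1
w4 = w1 OR in3 = 1 OR 1 = 1
w5 = w1 NAND w2 = 1 NAND 1 = 0
w6 = NOT w2 = NOT 1 = 0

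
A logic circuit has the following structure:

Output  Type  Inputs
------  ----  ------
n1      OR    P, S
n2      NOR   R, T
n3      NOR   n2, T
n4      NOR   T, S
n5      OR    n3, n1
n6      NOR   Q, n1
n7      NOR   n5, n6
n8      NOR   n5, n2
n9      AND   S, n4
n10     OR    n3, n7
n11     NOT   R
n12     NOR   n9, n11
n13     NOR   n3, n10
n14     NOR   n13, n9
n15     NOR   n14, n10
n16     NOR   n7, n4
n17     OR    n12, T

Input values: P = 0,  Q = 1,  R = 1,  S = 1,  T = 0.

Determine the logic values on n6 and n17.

n6 = 0; n17 = 1

n1 = P OR S = 0 OR 1 = 1
n4 = T NOR S = 0 NOR 1 = 0
n6 = Q NOR n1 = 1 NOR 1 = 0
n9 = S AND n4 = 1 AND 0 = 0
n11 = NOT R = NOT 1 = 0
n12 = n9 NOR n11 = 0 NOR 0 = 1
n17 = n12 OR T = 1 OR 0 = 1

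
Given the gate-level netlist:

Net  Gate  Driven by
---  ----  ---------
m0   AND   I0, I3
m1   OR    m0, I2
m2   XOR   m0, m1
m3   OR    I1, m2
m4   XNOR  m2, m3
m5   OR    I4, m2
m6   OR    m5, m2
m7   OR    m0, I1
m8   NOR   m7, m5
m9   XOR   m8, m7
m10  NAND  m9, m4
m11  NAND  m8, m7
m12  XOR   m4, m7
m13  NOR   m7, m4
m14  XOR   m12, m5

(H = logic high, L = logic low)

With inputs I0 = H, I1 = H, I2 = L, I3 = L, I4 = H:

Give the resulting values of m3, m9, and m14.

m0 = I0 AND I3 = H AND L = L
m1 = m0 OR I2 = L OR L = L
m2 = m0 XOR m1 = L XOR L = L
m3 = I1 OR m2 = H OR L = H
m4 = m2 XNOR m3 = L XNOR H = L
m5 = I4 OR m2 = H OR L = H
m7 = m0 OR I1 = L OR H = H
m8 = m7 NOR m5 = H NOR H = L
m9 = m8 XOR m7 = L XOR H = H
m12 = m4 XOR m7 = L XOR H = H
m14 = m12 XOR m5 = H XOR H = L

m3 = H, m9 = H, m14 = L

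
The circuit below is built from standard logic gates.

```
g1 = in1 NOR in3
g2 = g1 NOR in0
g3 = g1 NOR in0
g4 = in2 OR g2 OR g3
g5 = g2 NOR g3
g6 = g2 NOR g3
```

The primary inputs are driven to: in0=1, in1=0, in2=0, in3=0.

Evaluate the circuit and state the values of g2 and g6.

g2 = 0, g6 = 1

g1 = in1 NOR in3 = 0 NOR 0 = 1
g2 = g1 NOR in0 = 1 NOR 1 = 0
g3 = g1 NOR in0 = 1 NOR 1 = 0
g6 = g2 NOR g3 = 0 NOR 0 = 1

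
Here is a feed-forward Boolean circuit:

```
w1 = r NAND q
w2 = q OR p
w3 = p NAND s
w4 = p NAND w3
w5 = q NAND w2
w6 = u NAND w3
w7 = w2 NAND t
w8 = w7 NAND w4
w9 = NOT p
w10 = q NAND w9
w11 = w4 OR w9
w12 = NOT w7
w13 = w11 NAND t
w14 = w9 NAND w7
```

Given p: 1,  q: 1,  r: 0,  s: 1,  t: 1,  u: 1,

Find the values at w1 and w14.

w1 = 1, w14 = 1

w1 = r NAND q = 0 NAND 1 = 1
w2 = q OR p = 1 OR 1 = 1
w7 = w2 NAND t = 1 NAND 1 = 0
w9 = NOT p = NOT 1 = 0
w14 = w9 NAND w7 = 0 NAND 0 = 1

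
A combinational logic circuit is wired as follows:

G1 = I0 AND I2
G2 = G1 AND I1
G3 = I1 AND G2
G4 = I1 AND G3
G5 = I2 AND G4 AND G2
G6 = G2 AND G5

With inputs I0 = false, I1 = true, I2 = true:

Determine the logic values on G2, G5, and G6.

G1 = I0 AND I2 = false AND true = false
G2 = G1 AND I1 = false AND true = false
G3 = I1 AND G2 = true AND false = false
G4 = I1 AND G3 = true AND false = false
G5 = I2 AND G4 AND G2 = true AND false AND false = false
G6 = G2 AND G5 = false AND false = false

G2 = false, G5 = false, G6 = false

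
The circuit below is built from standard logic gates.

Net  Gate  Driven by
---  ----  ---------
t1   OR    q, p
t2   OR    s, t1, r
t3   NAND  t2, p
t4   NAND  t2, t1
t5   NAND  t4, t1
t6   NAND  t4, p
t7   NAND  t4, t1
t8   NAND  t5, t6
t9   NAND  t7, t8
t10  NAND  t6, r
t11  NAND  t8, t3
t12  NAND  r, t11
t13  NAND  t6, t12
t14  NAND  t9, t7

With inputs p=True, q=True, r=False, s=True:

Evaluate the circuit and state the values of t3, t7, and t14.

t3 = False  t7 = True  t14 = False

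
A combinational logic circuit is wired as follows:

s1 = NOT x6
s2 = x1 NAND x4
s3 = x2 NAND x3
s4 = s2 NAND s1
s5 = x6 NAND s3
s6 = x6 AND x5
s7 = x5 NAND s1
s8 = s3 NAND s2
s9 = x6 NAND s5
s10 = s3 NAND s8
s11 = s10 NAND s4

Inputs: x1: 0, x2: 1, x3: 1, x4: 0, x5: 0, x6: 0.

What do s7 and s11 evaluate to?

s7 = 1  s11 = 1

s1 = NOT x6 = NOT 0 = 1
s2 = x1 NAND x4 = 0 NAND 0 = 1
s3 = x2 NAND x3 = 1 NAND 1 = 0
s4 = s2 NAND s1 = 1 NAND 1 = 0
s7 = x5 NAND s1 = 0 NAND 1 = 1
s8 = s3 NAND s2 = 0 NAND 1 = 1
s10 = s3 NAND s8 = 0 NAND 1 = 1
s11 = s10 NAND s4 = 1 NAND 0 = 1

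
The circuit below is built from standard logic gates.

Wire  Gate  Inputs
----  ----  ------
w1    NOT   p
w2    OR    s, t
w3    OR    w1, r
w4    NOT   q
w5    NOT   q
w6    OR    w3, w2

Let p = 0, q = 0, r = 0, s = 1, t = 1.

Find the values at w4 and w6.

w4 = 1  w6 = 1

w1 = NOT p = NOT 0 = 1
w2 = s OR t = 1 OR 1 = 1
w3 = w1 OR r = 1 OR 0 = 1
w4 = NOT q = NOT 0 = 1
w6 = w3 OR w2 = 1 OR 1 = 1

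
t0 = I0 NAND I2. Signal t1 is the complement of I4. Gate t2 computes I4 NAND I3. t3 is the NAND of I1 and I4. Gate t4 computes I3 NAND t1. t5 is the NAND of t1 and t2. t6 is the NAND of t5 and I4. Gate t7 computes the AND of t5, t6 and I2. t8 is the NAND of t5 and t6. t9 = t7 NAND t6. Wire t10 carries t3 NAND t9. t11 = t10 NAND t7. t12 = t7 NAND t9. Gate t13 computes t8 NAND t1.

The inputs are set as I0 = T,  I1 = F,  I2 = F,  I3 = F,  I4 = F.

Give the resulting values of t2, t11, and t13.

t2 = T  t11 = T  t13 = F

t1 = NOT I4 = NOT F = T
t2 = I4 NAND I3 = F NAND F = T
t3 = I1 NAND I4 = F NAND F = T
t5 = t1 NAND t2 = T NAND T = F
t6 = t5 NAND I4 = F NAND F = T
t7 = t5 AND t6 AND I2 = F AND T AND F = F
t8 = t5 NAND t6 = F NAND T = T
t9 = t7 NAND t6 = F NAND T = T
t10 = t3 NAND t9 = T NAND T = F
t11 = t10 NAND t7 = F NAND F = T
t13 = t8 NAND t1 = T NAND T = F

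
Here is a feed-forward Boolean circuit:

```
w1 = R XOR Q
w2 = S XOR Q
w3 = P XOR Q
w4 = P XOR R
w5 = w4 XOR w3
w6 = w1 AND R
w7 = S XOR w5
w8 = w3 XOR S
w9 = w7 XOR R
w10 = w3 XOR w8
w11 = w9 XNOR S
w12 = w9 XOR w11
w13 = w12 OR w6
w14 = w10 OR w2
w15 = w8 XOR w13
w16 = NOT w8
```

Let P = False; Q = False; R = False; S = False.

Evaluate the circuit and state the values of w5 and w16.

w5 = False; w16 = True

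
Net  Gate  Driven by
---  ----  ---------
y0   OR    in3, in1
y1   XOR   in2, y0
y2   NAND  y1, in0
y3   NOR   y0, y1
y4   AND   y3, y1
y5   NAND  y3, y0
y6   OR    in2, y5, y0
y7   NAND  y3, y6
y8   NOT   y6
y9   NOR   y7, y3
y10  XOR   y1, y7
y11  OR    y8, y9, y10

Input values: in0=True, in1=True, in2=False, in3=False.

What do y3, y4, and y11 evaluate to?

y0 = in3 OR in1 = False OR True = True
y1 = in2 XOR y0 = False XOR True = True
y3 = y0 NOR y1 = True NOR True = False
y4 = y3 AND y1 = False AND True = False
y5 = y3 NAND y0 = False NAND True = True
y6 = in2 OR y5 OR y0 = False OR True OR True = True
y7 = y3 NAND y6 = False NAND True = True
y8 = NOT y6 = NOT True = False
y9 = y7 NOR y3 = True NOR False = False
y10 = y1 XOR y7 = True XOR True = False
y11 = y8 OR y9 OR y10 = False OR False OR False = False

y3 = False; y4 = False; y11 = False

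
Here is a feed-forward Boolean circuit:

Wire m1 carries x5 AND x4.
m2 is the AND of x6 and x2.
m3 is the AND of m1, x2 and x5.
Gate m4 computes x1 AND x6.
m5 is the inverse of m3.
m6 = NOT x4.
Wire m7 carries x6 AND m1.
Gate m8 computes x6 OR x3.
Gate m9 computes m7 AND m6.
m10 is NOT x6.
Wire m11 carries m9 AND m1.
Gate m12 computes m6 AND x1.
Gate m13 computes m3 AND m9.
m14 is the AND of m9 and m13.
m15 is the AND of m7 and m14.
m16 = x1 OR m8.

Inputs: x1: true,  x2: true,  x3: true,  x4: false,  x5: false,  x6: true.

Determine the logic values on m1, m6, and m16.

m1 = x5 AND x4 = false AND false = false
m6 = NOT x4 = NOT false = true
m8 = x6 OR x3 = true OR true = true
m16 = x1 OR m8 = true OR true = true

m1 = false, m6 = true, m16 = true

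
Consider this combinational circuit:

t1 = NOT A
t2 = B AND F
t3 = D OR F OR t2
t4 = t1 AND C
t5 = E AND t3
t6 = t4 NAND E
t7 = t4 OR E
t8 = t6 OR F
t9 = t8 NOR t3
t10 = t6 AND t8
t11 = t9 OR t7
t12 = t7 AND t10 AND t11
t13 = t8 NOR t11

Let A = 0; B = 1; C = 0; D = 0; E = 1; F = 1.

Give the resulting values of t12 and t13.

t1 = NOT A = NOT 0 = 1
t2 = B AND F = 1 AND 1 = 1
t3 = D OR F OR t2 = 0 OR 1 OR 1 = 1
t4 = t1 AND C = 1 AND 0 = 0
t6 = t4 NAND E = 0 NAND 1 = 1
t7 = t4 OR E = 0 OR 1 = 1
t8 = t6 OR F = 1 OR 1 = 1
t9 = t8 NOR t3 = 1 NOR 1 = 0
t10 = t6 AND t8 = 1 AND 1 = 1
t11 = t9 OR t7 = 0 OR 1 = 1
t12 = t7 AND t10 AND t11 = 1 AND 1 AND 1 = 1
t13 = t8 NOR t11 = 1 NOR 1 = 0

t12 = 1; t13 = 0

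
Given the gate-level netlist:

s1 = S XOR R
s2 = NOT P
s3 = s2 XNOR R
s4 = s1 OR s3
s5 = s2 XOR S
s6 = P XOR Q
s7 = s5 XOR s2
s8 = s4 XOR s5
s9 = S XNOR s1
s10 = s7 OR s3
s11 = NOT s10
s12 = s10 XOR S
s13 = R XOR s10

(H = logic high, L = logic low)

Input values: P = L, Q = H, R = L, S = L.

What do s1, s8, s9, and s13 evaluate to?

s1 = L, s8 = H, s9 = H, s13 = L

s1 = S XOR R = L XOR L = L
s2 = NOT P = NOT L = H
s3 = s2 XNOR R = H XNOR L = L
s4 = s1 OR s3 = L OR L = L
s5 = s2 XOR S = H XOR L = H
s7 = s5 XOR s2 = H XOR H = L
s8 = s4 XOR s5 = L XOR H = H
s9 = S XNOR s1 = L XNOR L = H
s10 = s7 OR s3 = L OR L = L
s13 = R XOR s10 = L XOR L = L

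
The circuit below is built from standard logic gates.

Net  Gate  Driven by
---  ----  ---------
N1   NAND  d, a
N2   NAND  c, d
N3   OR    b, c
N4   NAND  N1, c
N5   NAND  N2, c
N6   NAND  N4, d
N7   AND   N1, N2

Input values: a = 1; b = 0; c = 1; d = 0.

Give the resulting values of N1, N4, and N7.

N1 = 1; N4 = 0; N7 = 1

N1 = d NAND a = 0 NAND 1 = 1
N2 = c NAND d = 1 NAND 0 = 1
N4 = N1 NAND c = 1 NAND 1 = 0
N7 = N1 AND N2 = 1 AND 1 = 1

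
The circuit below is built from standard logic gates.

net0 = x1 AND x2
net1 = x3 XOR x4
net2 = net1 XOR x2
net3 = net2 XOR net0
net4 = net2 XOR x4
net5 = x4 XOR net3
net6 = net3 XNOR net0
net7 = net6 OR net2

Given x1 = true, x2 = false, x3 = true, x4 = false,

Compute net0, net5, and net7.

net0 = x1 AND x2 = true AND false = false
net1 = x3 XOR x4 = true XOR false = true
net2 = net1 XOR x2 = true XOR false = true
net3 = net2 XOR net0 = true XOR false = true
net5 = x4 XOR net3 = false XOR true = true
net6 = net3 XNOR net0 = true XNOR false = false
net7 = net6 OR net2 = false OR true = true

net0 = false; net5 = true; net7 = true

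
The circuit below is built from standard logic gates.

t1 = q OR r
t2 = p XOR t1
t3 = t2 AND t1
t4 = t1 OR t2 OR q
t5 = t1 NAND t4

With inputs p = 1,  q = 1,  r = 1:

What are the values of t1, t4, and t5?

t1 = 1  t4 = 1  t5 = 0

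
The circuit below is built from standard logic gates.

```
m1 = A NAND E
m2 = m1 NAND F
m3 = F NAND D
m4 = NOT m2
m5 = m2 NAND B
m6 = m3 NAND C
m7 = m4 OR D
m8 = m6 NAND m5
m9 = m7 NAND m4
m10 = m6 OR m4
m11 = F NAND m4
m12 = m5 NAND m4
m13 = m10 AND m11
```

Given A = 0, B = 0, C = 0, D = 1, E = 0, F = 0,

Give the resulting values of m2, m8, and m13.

m2 = 1, m8 = 0, m13 = 1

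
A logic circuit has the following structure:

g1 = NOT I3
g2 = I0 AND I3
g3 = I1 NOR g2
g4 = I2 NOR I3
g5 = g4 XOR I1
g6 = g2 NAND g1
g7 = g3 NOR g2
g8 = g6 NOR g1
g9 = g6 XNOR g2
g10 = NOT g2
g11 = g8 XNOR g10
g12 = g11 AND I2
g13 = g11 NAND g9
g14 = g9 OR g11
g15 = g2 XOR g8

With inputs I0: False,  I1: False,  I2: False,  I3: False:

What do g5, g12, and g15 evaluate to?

g5 = True  g12 = False  g15 = False

g1 = NOT I3 = NOT False = True
g2 = I0 AND I3 = False AND False = False
g4 = I2 NOR I3 = False NOR False = True
g5 = g4 XOR I1 = True XOR False = True
g6 = g2 NAND g1 = False NAND True = True
g8 = g6 NOR g1 = True NOR True = False
g10 = NOT g2 = NOT False = True
g11 = g8 XNOR g10 = False XNOR True = False
g12 = g11 AND I2 = False AND False = False
g15 = g2 XOR g8 = False XOR False = False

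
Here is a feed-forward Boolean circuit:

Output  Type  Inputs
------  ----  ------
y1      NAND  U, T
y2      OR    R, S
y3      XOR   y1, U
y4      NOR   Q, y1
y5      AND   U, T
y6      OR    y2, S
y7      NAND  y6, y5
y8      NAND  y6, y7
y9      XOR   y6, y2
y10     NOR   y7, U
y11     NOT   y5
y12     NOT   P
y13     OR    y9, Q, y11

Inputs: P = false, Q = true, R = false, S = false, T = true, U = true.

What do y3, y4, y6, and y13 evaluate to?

y3 = true, y4 = false, y6 = false, y13 = true

y1 = U NAND T = true NAND true = false
y2 = R OR S = false OR false = false
y3 = y1 XOR U = false XOR true = true
y4 = Q NOR y1 = true NOR false = false
y5 = U AND T = true AND true = true
y6 = y2 OR S = false OR false = false
y9 = y6 XOR y2 = false XOR false = false
y11 = NOT y5 = NOT true = false
y13 = y9 OR Q OR y11 = false OR true OR false = true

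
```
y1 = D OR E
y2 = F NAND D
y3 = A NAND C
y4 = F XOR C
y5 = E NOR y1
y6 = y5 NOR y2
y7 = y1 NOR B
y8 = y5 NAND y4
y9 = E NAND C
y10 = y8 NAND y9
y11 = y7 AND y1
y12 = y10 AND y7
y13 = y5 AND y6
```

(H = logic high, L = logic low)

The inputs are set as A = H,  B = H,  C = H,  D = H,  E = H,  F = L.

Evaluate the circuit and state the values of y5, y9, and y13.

y1 = D OR E = H OR H = H
y2 = F NAND D = L NAND H = H
y5 = E NOR y1 = H NOR H = L
y6 = y5 NOR y2 = L NOR H = L
y9 = E NAND C = H NAND H = L
y13 = y5 AND y6 = L AND L = L

y5 = L, y9 = L, y13 = L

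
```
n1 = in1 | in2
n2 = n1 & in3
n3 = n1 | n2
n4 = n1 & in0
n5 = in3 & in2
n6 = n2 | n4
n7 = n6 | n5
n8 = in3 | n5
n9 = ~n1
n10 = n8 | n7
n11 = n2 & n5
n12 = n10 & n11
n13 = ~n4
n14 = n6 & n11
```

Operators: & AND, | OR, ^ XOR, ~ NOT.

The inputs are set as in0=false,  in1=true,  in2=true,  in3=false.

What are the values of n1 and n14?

n1 = true, n14 = false

n1 = in1 OR in2 = true OR true = true
n2 = n1 AND in3 = true AND false = false
n4 = n1 AND in0 = true AND false = false
n5 = in3 AND in2 = false AND true = false
n6 = n2 OR n4 = false OR false = false
n11 = n2 AND n5 = false AND false = false
n14 = n6 AND n11 = false AND false = false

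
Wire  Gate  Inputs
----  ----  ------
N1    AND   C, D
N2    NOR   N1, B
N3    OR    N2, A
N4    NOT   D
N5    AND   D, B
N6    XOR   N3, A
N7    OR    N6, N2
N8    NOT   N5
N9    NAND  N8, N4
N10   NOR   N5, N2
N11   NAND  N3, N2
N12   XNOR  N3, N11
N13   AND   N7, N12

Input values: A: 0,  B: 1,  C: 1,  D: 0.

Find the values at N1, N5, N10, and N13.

N1 = C AND D = 1 AND 0 = 0
N2 = N1 NOR B = 0 NOR 1 = 0
N3 = N2 OR A = 0 OR 0 = 0
N5 = D AND B = 0 AND 1 = 0
N6 = N3 XOR A = 0 XOR 0 = 0
N7 = N6 OR N2 = 0 OR 0 = 0
N10 = N5 NOR N2 = 0 NOR 0 = 1
N11 = N3 NAND N2 = 0 NAND 0 = 1
N12 = N3 XNOR N11 = 0 XNOR 1 = 0
N13 = N7 AND N12 = 0 AND 0 = 0

N1 = 0, N5 = 0, N10 = 1, N13 = 0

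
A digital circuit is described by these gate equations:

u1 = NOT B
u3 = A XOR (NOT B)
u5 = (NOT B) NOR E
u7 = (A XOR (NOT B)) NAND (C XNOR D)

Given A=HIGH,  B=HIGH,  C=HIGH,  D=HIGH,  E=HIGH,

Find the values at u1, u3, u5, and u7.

u1 = NOT HIGH = LOW
u3 = HIGH XOR (NOT HIGH) = HIGH
u5 = (NOT HIGH) NOR HIGH = LOW
u7 = (HIGH XOR (NOT HIGH)) NAND (HIGH XNOR HIGH) = LOW

u1 = LOW, u3 = HIGH, u5 = LOW, u7 = LOW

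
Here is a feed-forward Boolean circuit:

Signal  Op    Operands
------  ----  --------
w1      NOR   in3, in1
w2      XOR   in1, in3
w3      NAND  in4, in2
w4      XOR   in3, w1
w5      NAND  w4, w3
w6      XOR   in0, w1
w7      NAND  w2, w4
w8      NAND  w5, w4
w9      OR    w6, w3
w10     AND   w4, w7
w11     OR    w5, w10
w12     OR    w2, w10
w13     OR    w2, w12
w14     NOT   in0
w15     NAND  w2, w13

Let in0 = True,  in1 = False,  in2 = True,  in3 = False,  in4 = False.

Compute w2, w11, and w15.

w2 = False, w11 = True, w15 = True

w1 = in3 NOR in1 = False NOR False = True
w2 = in1 XOR in3 = False XOR False = False
w3 = in4 NAND in2 = False NAND True = True
w4 = in3 XOR w1 = False XOR True = True
w5 = w4 NAND w3 = True NAND True = False
w7 = w2 NAND w4 = False NAND True = True
w10 = w4 AND w7 = True AND True = True
w11 = w5 OR w10 = False OR True = True
w12 = w2 OR w10 = False OR True = True
w13 = w2 OR w12 = False OR True = True
w15 = w2 NAND w13 = False NAND True = True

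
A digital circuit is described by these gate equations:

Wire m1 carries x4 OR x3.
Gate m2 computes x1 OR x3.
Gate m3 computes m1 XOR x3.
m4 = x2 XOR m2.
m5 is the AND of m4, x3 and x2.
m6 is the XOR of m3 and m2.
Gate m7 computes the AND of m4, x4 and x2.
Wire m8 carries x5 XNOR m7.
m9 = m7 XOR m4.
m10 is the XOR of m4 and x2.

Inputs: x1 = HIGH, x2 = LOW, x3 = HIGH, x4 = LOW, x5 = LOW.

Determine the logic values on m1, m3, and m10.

m1 = HIGH, m3 = LOW, m10 = HIGH

m1 = x4 OR x3 = LOW OR HIGH = HIGH
m2 = x1 OR x3 = HIGH OR HIGH = HIGH
m3 = m1 XOR x3 = HIGH XOR HIGH = LOW
m4 = x2 XOR m2 = LOW XOR HIGH = HIGH
m10 = m4 XOR x2 = HIGH XOR LOW = HIGH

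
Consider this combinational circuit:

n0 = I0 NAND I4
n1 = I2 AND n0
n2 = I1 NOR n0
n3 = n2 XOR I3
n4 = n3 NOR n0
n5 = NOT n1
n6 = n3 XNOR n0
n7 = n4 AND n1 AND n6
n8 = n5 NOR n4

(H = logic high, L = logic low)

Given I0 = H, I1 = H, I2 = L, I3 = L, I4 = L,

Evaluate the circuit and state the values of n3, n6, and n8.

n3 = L  n6 = L  n8 = L

n0 = I0 NAND I4 = H NAND L = H
n1 = I2 AND n0 = L AND H = L
n2 = I1 NOR n0 = H NOR H = L
n3 = n2 XOR I3 = L XOR L = L
n4 = n3 NOR n0 = L NOR H = L
n5 = NOT n1 = NOT L = H
n6 = n3 XNOR n0 = L XNOR H = L
n8 = n5 NOR n4 = H NOR L = L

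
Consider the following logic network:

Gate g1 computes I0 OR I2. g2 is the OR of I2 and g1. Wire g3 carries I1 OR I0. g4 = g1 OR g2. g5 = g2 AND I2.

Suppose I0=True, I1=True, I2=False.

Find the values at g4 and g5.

g1 = I0 OR I2 = True OR False = True
g2 = I2 OR g1 = False OR True = True
g4 = g1 OR g2 = True OR True = True
g5 = g2 AND I2 = True AND False = False

g4 = True, g5 = False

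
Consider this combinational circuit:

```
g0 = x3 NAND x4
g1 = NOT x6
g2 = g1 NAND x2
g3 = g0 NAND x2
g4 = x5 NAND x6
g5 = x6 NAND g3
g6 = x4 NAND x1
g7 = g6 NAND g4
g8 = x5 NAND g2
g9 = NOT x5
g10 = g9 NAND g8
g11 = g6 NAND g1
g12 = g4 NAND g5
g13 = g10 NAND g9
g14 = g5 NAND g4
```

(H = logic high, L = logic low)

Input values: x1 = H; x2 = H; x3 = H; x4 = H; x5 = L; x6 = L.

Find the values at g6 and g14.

g6 = L, g14 = L

g0 = x3 NAND x4 = H NAND H = L
g3 = g0 NAND x2 = L NAND H = H
g4 = x5 NAND x6 = L NAND L = H
g5 = x6 NAND g3 = L NAND H = H
g6 = x4 NAND x1 = H NAND H = L
g14 = g5 NAND g4 = H NAND H = L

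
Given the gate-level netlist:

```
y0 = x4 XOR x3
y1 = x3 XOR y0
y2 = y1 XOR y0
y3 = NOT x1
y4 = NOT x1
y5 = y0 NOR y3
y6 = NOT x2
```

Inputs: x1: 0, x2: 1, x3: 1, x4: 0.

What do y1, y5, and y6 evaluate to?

y0 = x4 XOR x3 = 0 XOR 1 = 1
y1 = x3 XOR y0 = 1 XOR 1 = 0
y3 = NOT x1 = NOT 0 = 1
y5 = y0 NOR y3 = 1 NOR 1 = 0
y6 = NOT x2 = NOT 1 = 0

y1 = 0  y5 = 0  y6 = 0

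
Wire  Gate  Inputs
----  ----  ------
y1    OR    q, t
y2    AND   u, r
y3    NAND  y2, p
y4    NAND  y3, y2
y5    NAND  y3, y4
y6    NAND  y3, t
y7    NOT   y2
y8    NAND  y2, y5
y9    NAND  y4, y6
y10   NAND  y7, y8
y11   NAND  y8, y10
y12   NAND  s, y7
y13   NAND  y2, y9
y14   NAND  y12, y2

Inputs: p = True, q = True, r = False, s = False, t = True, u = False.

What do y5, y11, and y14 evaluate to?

y5 = False, y11 = True, y14 = True

y2 = u AND r = False AND False = False
y3 = y2 NAND p = False NAND True = True
y4 = y3 NAND y2 = True NAND False = True
y5 = y3 NAND y4 = True NAND True = False
y7 = NOT y2 = NOT False = True
y8 = y2 NAND y5 = False NAND False = True
y10 = y7 NAND y8 = True NAND True = False
y11 = y8 NAND y10 = True NAND False = True
y12 = s NAND y7 = False NAND True = True
y14 = y12 NAND y2 = True NAND False = True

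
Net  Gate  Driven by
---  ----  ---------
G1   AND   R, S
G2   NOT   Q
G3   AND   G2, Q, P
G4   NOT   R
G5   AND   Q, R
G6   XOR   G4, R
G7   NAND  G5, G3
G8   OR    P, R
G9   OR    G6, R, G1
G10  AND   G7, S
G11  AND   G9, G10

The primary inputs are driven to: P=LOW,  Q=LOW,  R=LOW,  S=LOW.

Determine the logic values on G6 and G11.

G6 = HIGH, G11 = LOW

G1 = R AND S = LOW AND LOW = LOW
G2 = NOT Q = NOT LOW = HIGH
G3 = G2 AND Q AND P = HIGH AND LOW AND LOW = LOW
G4 = NOT R = NOT LOW = HIGH
G5 = Q AND R = LOW AND LOW = LOW
G6 = G4 XOR R = HIGH XOR LOW = HIGH
G7 = G5 NAND G3 = LOW NAND LOW = HIGH
G9 = G6 OR R OR G1 = HIGH OR LOW OR LOW = HIGH
G10 = G7 AND S = HIGH AND LOW = LOW
G11 = G9 AND G10 = HIGH AND LOW = LOW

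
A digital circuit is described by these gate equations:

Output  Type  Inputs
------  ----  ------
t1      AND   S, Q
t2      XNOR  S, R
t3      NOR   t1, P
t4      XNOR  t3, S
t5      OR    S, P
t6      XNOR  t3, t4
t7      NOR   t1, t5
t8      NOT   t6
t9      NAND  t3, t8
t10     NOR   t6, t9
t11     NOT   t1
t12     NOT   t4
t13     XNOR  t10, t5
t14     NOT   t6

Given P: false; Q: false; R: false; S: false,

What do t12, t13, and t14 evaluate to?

t1 = S AND Q = false AND false = false
t3 = t1 NOR P = false NOR false = true
t4 = t3 XNOR S = true XNOR false = false
t5 = S OR P = false OR false = false
t6 = t3 XNOR t4 = true XNOR false = false
t8 = NOT t6 = NOT false = true
t9 = t3 NAND t8 = true NAND true = false
t10 = t6 NOR t9 = false NOR false = true
t12 = NOT t4 = NOT false = true
t13 = t10 XNOR t5 = true XNOR false = false
t14 = NOT t6 = NOT false = true

t12 = true, t13 = false, t14 = true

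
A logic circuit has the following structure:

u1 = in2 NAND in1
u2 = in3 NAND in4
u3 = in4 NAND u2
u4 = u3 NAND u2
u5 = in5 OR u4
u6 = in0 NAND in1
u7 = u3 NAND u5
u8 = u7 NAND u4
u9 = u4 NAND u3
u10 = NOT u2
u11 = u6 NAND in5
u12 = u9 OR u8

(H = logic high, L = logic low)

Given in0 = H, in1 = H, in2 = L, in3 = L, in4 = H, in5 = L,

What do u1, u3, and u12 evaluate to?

u1 = in2 NAND in1 = L NAND H = H
u2 = in3 NAND in4 = L NAND H = H
u3 = in4 NAND u2 = H NAND H = L
u4 = u3 NAND u2 = L NAND H = H
u5 = in5 OR u4 = L OR H = H
u7 = u3 NAND u5 = L NAND H = H
u8 = u7 NAND u4 = H NAND H = L
u9 = u4 NAND u3 = H NAND L = H
u12 = u9 OR u8 = H OR L = H

u1 = H  u3 = L  u12 = H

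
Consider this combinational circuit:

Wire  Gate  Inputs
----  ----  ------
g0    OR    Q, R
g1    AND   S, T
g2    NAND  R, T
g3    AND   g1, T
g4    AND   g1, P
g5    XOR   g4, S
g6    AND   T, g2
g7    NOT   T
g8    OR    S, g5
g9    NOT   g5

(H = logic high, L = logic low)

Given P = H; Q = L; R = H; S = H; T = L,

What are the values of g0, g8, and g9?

g0 = H  g8 = H  g9 = L

g0 = Q OR R = L OR H = H
g1 = S AND T = H AND L = L
g4 = g1 AND P = L AND H = L
g5 = g4 XOR S = L XOR H = H
g8 = S OR g5 = H OR H = H
g9 = NOT g5 = NOT H = L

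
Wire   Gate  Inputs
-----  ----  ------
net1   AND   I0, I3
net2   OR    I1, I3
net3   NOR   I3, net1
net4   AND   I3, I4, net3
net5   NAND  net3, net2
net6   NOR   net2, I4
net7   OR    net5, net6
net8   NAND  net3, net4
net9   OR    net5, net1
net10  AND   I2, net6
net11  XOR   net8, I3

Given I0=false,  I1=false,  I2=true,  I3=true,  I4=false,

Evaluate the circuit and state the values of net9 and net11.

net9 = true, net11 = false

net1 = I0 AND I3 = false AND true = false
net2 = I1 OR I3 = false OR true = true
net3 = I3 NOR net1 = true NOR false = false
net4 = I3 AND I4 AND net3 = true AND false AND false = false
net5 = net3 NAND net2 = false NAND true = true
net8 = net3 NAND net4 = false NAND false = true
net9 = net5 OR net1 = true OR false = true
net11 = net8 XOR I3 = true XOR true = false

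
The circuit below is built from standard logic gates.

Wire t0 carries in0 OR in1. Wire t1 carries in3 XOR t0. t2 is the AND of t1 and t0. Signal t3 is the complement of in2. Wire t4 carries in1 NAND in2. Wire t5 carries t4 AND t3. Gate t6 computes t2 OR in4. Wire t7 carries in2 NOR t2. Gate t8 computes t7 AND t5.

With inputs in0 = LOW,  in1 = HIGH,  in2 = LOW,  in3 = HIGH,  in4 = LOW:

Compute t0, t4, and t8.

t0 = HIGH; t4 = HIGH; t8 = HIGH

t0 = in0 OR in1 = LOW OR HIGH = HIGH
t1 = in3 XOR t0 = HIGH XOR HIGH = LOW
t2 = t1 AND t0 = LOW AND HIGH = LOW
t3 = NOT in2 = NOT LOW = HIGH
t4 = in1 NAND in2 = HIGH NAND LOW = HIGH
t5 = t4 AND t3 = HIGH AND HIGH = HIGH
t7 = in2 NOR t2 = LOW NOR LOW = HIGH
t8 = t7 AND t5 = HIGH AND HIGH = HIGH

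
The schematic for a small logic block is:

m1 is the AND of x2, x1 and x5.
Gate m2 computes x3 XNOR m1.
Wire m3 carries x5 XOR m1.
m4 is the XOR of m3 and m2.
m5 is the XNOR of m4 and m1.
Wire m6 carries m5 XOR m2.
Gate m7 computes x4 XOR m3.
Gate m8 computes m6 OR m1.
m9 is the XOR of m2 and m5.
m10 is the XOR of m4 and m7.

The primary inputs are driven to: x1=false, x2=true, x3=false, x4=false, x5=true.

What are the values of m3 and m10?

m3 = true; m10 = true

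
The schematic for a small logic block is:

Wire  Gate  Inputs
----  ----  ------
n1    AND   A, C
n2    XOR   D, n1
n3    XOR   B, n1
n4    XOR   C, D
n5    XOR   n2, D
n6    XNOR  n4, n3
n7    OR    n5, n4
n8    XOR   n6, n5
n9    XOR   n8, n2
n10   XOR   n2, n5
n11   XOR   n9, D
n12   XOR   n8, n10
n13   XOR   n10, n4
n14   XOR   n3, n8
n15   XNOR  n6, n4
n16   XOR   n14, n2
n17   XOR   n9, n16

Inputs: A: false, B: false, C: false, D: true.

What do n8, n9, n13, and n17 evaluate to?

n1 = A AND C = false AND false = false
n2 = D XOR n1 = true XOR false = true
n3 = B XOR n1 = false XOR false = false
n4 = C XOR D = false XOR true = true
n5 = n2 XOR D = true XOR true = false
n6 = n4 XNOR n3 = true XNOR false = false
n8 = n6 XOR n5 = false XOR false = false
n9 = n8 XOR n2 = false XOR true = true
n10 = n2 XOR n5 = true XOR false = true
n13 = n10 XOR n4 = true XOR true = false
n14 = n3 XOR n8 = false XOR false = false
n16 = n14 XOR n2 = false XOR true = true
n17 = n9 XOR n16 = true XOR true = false

n8 = false, n9 = true, n13 = false, n17 = false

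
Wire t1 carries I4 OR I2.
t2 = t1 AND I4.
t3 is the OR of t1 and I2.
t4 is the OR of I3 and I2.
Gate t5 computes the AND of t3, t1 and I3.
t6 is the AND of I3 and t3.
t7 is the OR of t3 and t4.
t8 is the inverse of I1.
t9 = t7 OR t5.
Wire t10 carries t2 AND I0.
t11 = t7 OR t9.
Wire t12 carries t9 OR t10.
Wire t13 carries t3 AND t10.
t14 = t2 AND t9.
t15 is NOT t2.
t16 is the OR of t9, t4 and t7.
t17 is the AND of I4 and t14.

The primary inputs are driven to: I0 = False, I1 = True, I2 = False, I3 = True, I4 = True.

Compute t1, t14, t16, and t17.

t1 = I4 OR I2 = True OR False = True
t2 = t1 AND I4 = True AND True = True
t3 = t1 OR I2 = True OR False = True
t4 = I3 OR I2 = True OR False = True
t5 = t3 AND t1 AND I3 = True AND True AND True = True
t7 = t3 OR t4 = True OR True = True
t9 = t7 OR t5 = True OR True = True
t14 = t2 AND t9 = True AND True = True
t16 = t9 OR t4 OR t7 = True OR True OR True = True
t17 = I4 AND t14 = True AND True = True

t1 = True  t14 = True  t16 = True  t17 = True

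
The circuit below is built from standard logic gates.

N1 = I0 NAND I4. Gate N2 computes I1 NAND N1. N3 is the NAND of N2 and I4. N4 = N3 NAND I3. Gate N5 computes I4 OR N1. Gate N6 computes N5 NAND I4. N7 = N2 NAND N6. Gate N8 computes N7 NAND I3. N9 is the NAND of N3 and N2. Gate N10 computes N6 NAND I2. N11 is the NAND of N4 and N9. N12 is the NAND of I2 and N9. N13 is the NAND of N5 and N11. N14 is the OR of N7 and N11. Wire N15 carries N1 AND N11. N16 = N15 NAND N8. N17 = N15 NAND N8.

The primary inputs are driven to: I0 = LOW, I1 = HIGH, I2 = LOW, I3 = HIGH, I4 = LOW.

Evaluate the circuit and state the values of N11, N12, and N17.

N11 = HIGH; N12 = HIGH; N17 = HIGH

N1 = I0 NAND I4 = LOW NAND LOW = HIGH
N2 = I1 NAND N1 = HIGH NAND HIGH = LOW
N3 = N2 NAND I4 = LOW NAND LOW = HIGH
N4 = N3 NAND I3 = HIGH NAND HIGH = LOW
N5 = I4 OR N1 = LOW OR HIGH = HIGH
N6 = N5 NAND I4 = HIGH NAND LOW = HIGH
N7 = N2 NAND N6 = LOW NAND HIGH = HIGH
N8 = N7 NAND I3 = HIGH NAND HIGH = LOW
N9 = N3 NAND N2 = HIGH NAND LOW = HIGH
N11 = N4 NAND N9 = LOW NAND HIGH = HIGH
N12 = I2 NAND N9 = LOW NAND HIGH = HIGH
N15 = N1 AND N11 = HIGH AND HIGH = HIGH
N17 = N15 NAND N8 = HIGH NAND LOW = HIGH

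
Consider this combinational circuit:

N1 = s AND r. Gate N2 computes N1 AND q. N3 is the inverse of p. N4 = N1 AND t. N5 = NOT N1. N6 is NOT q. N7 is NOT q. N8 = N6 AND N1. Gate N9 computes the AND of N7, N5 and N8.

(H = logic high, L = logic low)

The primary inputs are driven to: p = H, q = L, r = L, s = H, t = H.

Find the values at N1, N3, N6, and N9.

N1 = s AND r = H AND L = L
N3 = NOT p = NOT H = L
N5 = NOT N1 = NOT L = H
N6 = NOT q = NOT L = H
N7 = NOT q = NOT L = H
N8 = N6 AND N1 = H AND L = L
N9 = N7 AND N5 AND N8 = H AND H AND L = L

N1 = L  N3 = L  N6 = H  N9 = L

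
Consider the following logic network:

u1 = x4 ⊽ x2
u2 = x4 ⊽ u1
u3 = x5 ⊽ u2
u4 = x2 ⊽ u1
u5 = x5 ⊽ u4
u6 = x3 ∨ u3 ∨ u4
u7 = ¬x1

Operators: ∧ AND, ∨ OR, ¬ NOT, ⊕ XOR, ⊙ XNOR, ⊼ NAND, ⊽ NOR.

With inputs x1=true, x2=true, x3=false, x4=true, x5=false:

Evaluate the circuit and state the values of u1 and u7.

u1 = false  u7 = false

u1 = x4 NOR x2 = true NOR true = false
u7 = NOT x1 = NOT true = false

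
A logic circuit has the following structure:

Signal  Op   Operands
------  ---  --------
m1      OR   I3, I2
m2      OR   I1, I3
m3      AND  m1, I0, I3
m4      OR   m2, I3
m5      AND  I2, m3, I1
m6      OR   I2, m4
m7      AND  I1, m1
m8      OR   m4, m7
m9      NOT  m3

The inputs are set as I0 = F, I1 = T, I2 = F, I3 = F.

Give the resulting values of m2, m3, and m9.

m2 = T, m3 = F, m9 = T

m1 = I3 OR I2 = F OR F = F
m2 = I1 OR I3 = T OR F = T
m3 = m1 AND I0 AND I3 = F AND F AND F = F
m9 = NOT m3 = NOT F = T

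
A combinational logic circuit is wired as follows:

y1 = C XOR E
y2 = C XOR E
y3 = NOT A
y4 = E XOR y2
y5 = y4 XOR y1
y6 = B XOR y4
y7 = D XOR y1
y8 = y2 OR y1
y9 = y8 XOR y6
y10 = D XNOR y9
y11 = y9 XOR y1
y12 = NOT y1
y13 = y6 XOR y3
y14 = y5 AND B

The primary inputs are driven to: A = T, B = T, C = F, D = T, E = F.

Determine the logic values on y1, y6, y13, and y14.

y1 = C XOR E = F XOR F = F
y2 = C XOR E = F XOR F = F
y3 = NOT A = NOT T = F
y4 = E XOR y2 = F XOR F = F
y5 = y4 XOR y1 = F XOR F = F
y6 = B XOR y4 = T XOR F = T
y13 = y6 XOR y3 = T XOR F = T
y14 = y5 AND B = F AND T = F

y1 = F, y6 = T, y13 = T, y14 = F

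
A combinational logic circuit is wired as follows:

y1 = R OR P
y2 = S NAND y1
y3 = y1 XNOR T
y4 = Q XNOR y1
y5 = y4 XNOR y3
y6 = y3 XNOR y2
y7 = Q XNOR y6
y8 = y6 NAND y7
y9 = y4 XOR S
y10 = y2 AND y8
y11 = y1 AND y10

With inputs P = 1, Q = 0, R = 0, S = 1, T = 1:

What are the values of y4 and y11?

y1 = R OR P = 0 OR 1 = 1
y2 = S NAND y1 = 1 NAND 1 = 0
y3 = y1 XNOR T = 1 XNOR 1 = 1
y4 = Q XNOR y1 = 0 XNOR 1 = 0
y6 = y3 XNOR y2 = 1 XNOR 0 = 0
y7 = Q XNOR y6 = 0 XNOR 0 = 1
y8 = y6 NAND y7 = 0 NAND 1 = 1
y10 = y2 AND y8 = 0 AND 1 = 0
y11 = y1 AND y10 = 1 AND 0 = 0

y4 = 0  y11 = 0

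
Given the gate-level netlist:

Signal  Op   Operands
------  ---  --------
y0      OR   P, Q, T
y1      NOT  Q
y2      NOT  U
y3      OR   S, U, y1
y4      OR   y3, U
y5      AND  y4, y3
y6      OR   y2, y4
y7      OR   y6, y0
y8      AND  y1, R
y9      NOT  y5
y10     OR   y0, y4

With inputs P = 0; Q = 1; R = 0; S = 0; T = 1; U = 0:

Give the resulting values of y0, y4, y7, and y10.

y0 = 1  y4 = 0  y7 = 1  y10 = 1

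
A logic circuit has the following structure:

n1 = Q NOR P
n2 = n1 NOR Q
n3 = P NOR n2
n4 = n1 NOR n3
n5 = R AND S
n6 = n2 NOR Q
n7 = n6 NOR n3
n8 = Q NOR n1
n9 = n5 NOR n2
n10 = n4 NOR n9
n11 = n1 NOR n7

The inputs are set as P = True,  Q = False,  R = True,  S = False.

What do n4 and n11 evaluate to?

n4 = True; n11 = False

n1 = Q NOR P = False NOR True = False
n2 = n1 NOR Q = False NOR False = True
n3 = P NOR n2 = True NOR True = False
n4 = n1 NOR n3 = False NOR False = True
n6 = n2 NOR Q = True NOR False = False
n7 = n6 NOR n3 = False NOR False = True
n11 = n1 NOR n7 = False NOR True = False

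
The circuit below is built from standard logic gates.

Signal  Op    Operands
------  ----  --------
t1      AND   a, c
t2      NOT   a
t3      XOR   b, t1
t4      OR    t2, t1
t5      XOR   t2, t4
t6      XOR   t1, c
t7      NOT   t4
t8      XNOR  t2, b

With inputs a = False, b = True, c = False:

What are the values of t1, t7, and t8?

t1 = a AND c = False AND False = False
t2 = NOT a = NOT False = True
t4 = t2 OR t1 = True OR False = True
t7 = NOT t4 = NOT True = False
t8 = t2 XNOR b = True XNOR True = True

t1 = False  t7 = False  t8 = True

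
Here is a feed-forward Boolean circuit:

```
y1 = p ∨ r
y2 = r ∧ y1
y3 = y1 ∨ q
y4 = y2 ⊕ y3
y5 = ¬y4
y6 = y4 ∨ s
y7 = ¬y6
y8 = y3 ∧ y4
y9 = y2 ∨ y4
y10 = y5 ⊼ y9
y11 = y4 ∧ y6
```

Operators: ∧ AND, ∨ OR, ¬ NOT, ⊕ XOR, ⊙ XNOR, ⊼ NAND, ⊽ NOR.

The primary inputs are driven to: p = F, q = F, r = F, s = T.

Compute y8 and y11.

y8 = F, y11 = F

y1 = p OR r = F OR F = F
y2 = r AND y1 = F AND F = F
y3 = y1 OR q = F OR F = F
y4 = y2 XOR y3 = F XOR F = F
y6 = y4 OR s = F OR T = T
y8 = y3 AND y4 = F AND F = F
y11 = y4 AND y6 = F AND T = F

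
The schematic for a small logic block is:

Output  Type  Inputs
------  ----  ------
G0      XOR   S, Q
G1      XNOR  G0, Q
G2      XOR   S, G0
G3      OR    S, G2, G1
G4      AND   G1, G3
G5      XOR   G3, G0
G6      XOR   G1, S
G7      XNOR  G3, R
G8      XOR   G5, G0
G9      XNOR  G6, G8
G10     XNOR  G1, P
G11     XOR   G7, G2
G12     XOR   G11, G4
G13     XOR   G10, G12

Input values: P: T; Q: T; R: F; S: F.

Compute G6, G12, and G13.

G0 = S XOR Q = F XOR T = T
G1 = G0 XNOR Q = T XNOR T = T
G2 = S XOR G0 = F XOR T = T
G3 = S OR G2 OR G1 = F OR T OR T = T
G4 = G1 AND G3 = T AND T = T
G6 = G1 XOR S = T XOR F = T
G7 = G3 XNOR R = T XNOR F = F
G10 = G1 XNOR P = T XNOR T = T
G11 = G7 XOR G2 = F XOR T = T
G12 = G11 XOR G4 = T XOR T = F
G13 = G10 XOR G12 = T XOR F = T

G6 = T; G12 = F; G13 = T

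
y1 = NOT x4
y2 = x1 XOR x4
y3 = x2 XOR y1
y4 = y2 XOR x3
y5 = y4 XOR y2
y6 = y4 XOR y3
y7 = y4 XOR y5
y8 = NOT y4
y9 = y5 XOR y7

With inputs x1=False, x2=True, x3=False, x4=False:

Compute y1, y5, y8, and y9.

y1 = NOT x4 = NOT False = True
y2 = x1 XOR x4 = False XOR False = False
y4 = y2 XOR x3 = False XOR False = False
y5 = y4 XOR y2 = False XOR False = False
y7 = y4 XOR y5 = False XOR False = False
y8 = NOT y4 = NOT False = True
y9 = y5 XOR y7 = False XOR False = False

y1 = True  y5 = False  y8 = True  y9 = False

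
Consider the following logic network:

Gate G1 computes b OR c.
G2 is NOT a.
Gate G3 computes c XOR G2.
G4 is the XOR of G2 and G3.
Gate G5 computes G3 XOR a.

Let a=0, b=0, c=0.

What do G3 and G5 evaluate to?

G3 = 1, G5 = 1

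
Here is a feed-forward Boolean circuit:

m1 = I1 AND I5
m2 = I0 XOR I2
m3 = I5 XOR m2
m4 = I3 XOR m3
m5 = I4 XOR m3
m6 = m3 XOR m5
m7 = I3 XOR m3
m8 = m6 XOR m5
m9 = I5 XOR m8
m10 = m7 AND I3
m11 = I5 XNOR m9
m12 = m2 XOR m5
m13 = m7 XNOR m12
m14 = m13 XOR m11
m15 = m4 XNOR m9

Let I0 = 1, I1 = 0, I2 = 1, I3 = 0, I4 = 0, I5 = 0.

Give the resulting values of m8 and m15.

m8 = 0, m15 = 1

m2 = I0 XOR I2 = 1 XOR 1 = 0
m3 = I5 XOR m2 = 0 XOR 0 = 0
m4 = I3 XOR m3 = 0 XOR 0 = 0
m5 = I4 XOR m3 = 0 XOR 0 = 0
m6 = m3 XOR m5 = 0 XOR 0 = 0
m8 = m6 XOR m5 = 0 XOR 0 = 0
m9 = I5 XOR m8 = 0 XOR 0 = 0
m15 = m4 XNOR m9 = 0 XNOR 0 = 1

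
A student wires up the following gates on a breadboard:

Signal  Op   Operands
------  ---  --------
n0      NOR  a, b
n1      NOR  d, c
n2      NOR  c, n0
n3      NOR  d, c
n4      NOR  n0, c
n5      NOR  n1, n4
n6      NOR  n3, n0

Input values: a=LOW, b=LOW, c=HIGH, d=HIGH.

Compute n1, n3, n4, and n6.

n0 = a NOR b = LOW NOR LOW = HIGH
n1 = d NOR c = HIGH NOR HIGH = LOW
n3 = d NOR c = HIGH NOR HIGH = LOW
n4 = n0 NOR c = HIGH NOR HIGH = LOW
n6 = n3 NOR n0 = LOW NOR HIGH = LOW

n1 = LOW  n3 = LOW  n4 = LOW  n6 = LOW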